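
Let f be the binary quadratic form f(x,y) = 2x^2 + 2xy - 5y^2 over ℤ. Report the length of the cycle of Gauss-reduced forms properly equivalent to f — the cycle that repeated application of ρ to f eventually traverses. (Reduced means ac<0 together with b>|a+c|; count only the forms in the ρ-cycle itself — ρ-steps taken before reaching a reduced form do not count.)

D = 44, ⌊√D⌋ = 6
descent: ρ → (-5,-2,2)
descent: ρ → (2,6,-1)  [lands on river]
river: ρ → (-1,6,2)
ρ-cycle length = 2 (tail of 2 descent steps not counted)

2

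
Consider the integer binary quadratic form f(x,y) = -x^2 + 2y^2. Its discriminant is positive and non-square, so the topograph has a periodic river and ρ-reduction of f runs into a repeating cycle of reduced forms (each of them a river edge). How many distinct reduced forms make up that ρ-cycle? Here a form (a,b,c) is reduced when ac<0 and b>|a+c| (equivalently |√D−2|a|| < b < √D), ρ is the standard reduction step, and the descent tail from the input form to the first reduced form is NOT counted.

D = 8, ⌊√D⌋ = 2
descent: ρ → (2,0,-1)
descent: ρ → (-1,2,1)  [lands on river]
river: ρ → (1,2,-1)
ρ-cycle length = 2 (tail of 2 descent steps not counted)

2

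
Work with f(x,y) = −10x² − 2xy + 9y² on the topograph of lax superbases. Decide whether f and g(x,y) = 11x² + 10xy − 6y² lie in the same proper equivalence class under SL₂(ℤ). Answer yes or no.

D₁ = 364, D₂ = 364
river cycle of f (length 8): (9, 2, -10), (-10, 18, 1), (1, 18, -10), (-10, 2, 9), (9, 16, -3), (-3, 14, 14), (14, 14, -3), (-3, 16, 9)
river cycle of g (length 8): (-6, 14, 7), (7, 14, -6), (-6, 10, 11), (11, 12, -5), (-5, 18, 2), (2, 18, -5), (-5, 12, 11), (11, 10, -6)
cycles differ ⇒ inequivalent

no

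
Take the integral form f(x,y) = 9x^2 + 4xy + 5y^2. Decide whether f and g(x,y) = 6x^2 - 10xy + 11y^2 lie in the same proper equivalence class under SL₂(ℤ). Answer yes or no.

D₁ = -164, D₂ = -164
f: flip: (9,4,5)→(5,-4,9)
f: reduced (well bottom): (5,-4,9) with a≤c, −a<b≤a
g: translate: b→2 (≡-10 mod 12), so (6,-10,11)→(6,2,7)
g: reduced (well bottom): (6,2,7) with a≤c, −a<b≤a
reduced forms (5, -4, 9) vs (6, 2, 7) ⇒ inequivalent

no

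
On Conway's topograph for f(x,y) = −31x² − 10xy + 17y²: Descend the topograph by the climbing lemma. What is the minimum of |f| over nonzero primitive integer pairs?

descent: ρ → (17,44,-4)  [lands on river]
river: ρ → (-4,44,17)
river: ρ → (17,24,-24)
river: ρ → (-24,24,17)
closes: descent 1, river 4
min |a| on river = 4

4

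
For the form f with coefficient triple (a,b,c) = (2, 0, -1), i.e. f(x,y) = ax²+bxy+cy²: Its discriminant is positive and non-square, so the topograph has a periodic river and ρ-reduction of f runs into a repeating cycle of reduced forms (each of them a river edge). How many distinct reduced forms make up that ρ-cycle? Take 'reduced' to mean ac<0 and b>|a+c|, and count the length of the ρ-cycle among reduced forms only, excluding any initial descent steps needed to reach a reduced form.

D = 8, ⌊√D⌋ = 2
descent: ρ → (-1,2,1)  [lands on river]
river: ρ → (1,2,-1)
ρ-cycle length = 2 (tail of 1 descent step not counted)

2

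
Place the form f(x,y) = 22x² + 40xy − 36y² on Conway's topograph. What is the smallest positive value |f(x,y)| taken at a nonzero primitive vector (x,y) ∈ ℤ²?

river: ρ → (-36,32,26)
river: ρ → (26,20,-42)
river: ρ → (-42,64,4)
river: ρ → (4,64,-42)
river: ρ → (-42,20,26)
river: ρ → (26,32,-36)
river: ρ → (-36,40,22)
river: ρ → (22,48,-28)
river: ρ → (-28,64,6)
river: ρ → (6,68,-6)
river: ρ → (-6,64,28)
river: ρ → (28,48,-22)
river: ρ → (-22,40,36)
river: ρ → (36,32,-26)
river: ρ → (-26,20,42)
river: ρ → (42,64,-4)
river: ρ → (-4,64,42)
river: ρ → (42,20,-26)
river: ρ → (-26,32,36)
river: ρ → (36,40,-22)
river: ρ → (-22,48,28)
river: ρ → (28,64,-6)
river: ρ → (-6,68,6)
river: ρ → (6,64,-28)
river: ρ → (-28,48,22)
river: ρ → (22,40,-36)
closes: descent 0, river 26
min |a| on river = 4

4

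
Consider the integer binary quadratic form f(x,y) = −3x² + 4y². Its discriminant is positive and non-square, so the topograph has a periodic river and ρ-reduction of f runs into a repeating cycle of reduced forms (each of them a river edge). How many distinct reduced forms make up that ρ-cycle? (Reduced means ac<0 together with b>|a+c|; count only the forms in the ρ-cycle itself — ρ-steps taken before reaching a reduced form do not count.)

D = 48, ⌊√D⌋ = 6
descent: ρ → (4,0,-3)
descent: ρ → (-3,6,1)  [lands on river]
river: ρ → (1,6,-3)
ρ-cycle length = 2 (tail of 2 descent steps not counted)

2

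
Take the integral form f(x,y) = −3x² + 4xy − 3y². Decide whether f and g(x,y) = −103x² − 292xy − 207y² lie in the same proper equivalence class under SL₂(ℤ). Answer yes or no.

D₁ = -20, D₂ = -20
f is negative-definite; reduce −f:
−f: translate: b→2 (≡-4 mod 6), so (3,-4,3)→(3,2,2)
−f: flip: (3,2,2)→(2,-2,3)
−f: translate: b→2 (≡-2 mod 4), so (2,-2,3)→(2,2,3)
−f: reduced (well bottom): (2,2,3) with a≤c, −a<b≤a
flip sign back: reduced form of f is (-2,-2,-3)
g is negative-definite; reduce −g:
−g: translate: b→86 (≡292 mod 206), so (103,292,207)→(103,86,18)
−g: flip: (103,86,18)→(18,-86,103)
−g: translate: b→-14 (≡-86 mod 36), so (18,-86,103)→(18,-14,3)
−g: flip: (18,-14,3)→(3,14,18)
−g: translate: b→2 (≡14 mod 6), so (3,14,18)→(3,2,2)
−g: flip: (3,2,2)→(2,-2,3)
−g: translate: b→2 (≡-2 mod 4), so (2,-2,3)→(2,2,3)
−g: reduced (well bottom): (2,2,3) with a≤c, −a<b≤a
flip sign back: reduced form of g is (-2,-2,-3)
reduced forms (-2, -2, -3) vs (-2, -2, -3) ⇒ equivalent

yes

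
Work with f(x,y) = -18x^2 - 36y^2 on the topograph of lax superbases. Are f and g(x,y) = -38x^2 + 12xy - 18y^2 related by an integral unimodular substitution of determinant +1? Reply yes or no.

D₁ = -2592, D₂ = -2592
f is negative-definite; reduce −f:
−f: reduced (well bottom): (18,0,36) with a≤c, −a<b≤a
flip sign back: reduced form of f is (-18,0,-36)
g is negative-definite; reduce −g:
−g: flip: (38,-12,18)→(18,12,38)
−g: reduced (well bottom): (18,12,38) with a≤c, −a<b≤a
flip sign back: reduced form of g is (-18,-12,-38)
reduced forms (-18, 0, -36) vs (-18, -12, -38) ⇒ inequivalent

no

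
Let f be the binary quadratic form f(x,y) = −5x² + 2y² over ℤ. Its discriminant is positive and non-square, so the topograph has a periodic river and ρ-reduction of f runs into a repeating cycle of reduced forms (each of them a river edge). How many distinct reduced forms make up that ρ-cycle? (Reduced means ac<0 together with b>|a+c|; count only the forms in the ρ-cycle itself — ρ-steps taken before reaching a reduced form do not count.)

D = 40, ⌊√D⌋ = 6
descent: ρ → (2,4,-3)  [lands on river]
river: ρ → (-3,2,3)
river: ρ → (3,4,-2)
river: ρ → (-2,4,3)
river: ρ → (3,2,-3)
river: ρ → (-3,4,2)
ρ-cycle length = 6 (tail of 1 descent step not counted)

6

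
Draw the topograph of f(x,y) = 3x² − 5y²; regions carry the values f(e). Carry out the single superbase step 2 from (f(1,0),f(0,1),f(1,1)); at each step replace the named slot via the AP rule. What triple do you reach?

start (3,-5,-2) = (f(1,0),f(0,1),f(1,1))
replace slot 2: 2·(3+(-2)) − (-5) = 7 → (3,7,-2)

3,7,-2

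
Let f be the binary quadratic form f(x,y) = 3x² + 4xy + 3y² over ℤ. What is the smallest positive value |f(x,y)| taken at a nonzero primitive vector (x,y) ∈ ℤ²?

translate: b→-2 (≡4 mod 6), so (3,4,3)→(3,-2,2)
flip: (3,-2,2)→(2,2,3)
reduced (well bottom): (2,2,3) with a≤c, −a<b≤a
well minimum = a = 2

2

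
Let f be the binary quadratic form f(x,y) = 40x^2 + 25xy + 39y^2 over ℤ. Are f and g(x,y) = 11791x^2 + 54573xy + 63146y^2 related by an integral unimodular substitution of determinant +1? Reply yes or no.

D₁ = -5615, D₂ = -5615
f: flip: (40,25,39)→(39,-25,40)
f: reduced (well bottom): (39,-25,40) with a≤c, −a<b≤a
g: translate: b→7409 (≡54573 mod 23582), so (11791,54573,63146)→(11791,7409,1164)
g: flip: (11791,7409,1164)→(1164,-7409,11791)
g: translate: b→-425 (≡-7409 mod 2328), so (1164,-7409,11791)→(1164,-425,40)
g: flip: (1164,-425,40)→(40,425,1164)
g: translate: b→25 (≡425 mod 80), so (40,425,1164)→(40,25,39)
g: flip: (40,25,39)→(39,-25,40)
g: reduced (well bottom): (39,-25,40) with a≤c, −a<b≤a
reduced forms (39, -25, 40) vs (39, -25, 40) ⇒ equivalent

yes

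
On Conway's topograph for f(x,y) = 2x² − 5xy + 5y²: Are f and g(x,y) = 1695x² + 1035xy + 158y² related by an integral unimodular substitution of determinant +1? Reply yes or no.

D₁ = -15, D₂ = -15
f: translate: b→-1 (≡-5 mod 4), so (2,-5,5)→(2,-1,2)
f: flip: (2,-1,2)→(2,1,2)
f: reduced (well bottom): (2,1,2) with a≤c, −a<b≤a
g: flip: (1695,1035,158)→(158,-1035,1695)
g: translate: b→-87 (≡-1035 mod 316), so (158,-1035,1695)→(158,-87,12)
g: flip: (158,-87,12)→(12,87,158)
g: translate: b→-9 (≡87 mod 24), so (12,87,158)→(12,-9,2)
g: flip: (12,-9,2)→(2,9,12)
g: translate: b→1 (≡9 mod 4), so (2,9,12)→(2,1,2)
g: reduced (well bottom): (2,1,2) with a≤c, −a<b≤a
reduced forms (2, 1, 2) vs (2, 1, 2) ⇒ equivalent

yes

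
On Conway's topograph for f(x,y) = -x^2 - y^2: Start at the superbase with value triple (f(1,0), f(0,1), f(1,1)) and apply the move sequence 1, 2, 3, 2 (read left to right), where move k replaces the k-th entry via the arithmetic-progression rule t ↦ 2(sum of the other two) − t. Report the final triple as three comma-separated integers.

start (-1,-1,-2) = (f(1,0),f(0,1),f(1,1))
replace slot 1: 2·((-1)+(-2)) − (-1) = -5 → (-5,-1,-2)
replace slot 2: 2·((-5)+(-2)) − (-1) = -13 → (-5,-13,-2)
replace slot 3: 2·((-5)+(-13)) − (-2) = -34 → (-5,-13,-34)
replace slot 2: 2·((-5)+(-34)) − (-13) = -65 → (-5,-65,-34)

-5,-65,-34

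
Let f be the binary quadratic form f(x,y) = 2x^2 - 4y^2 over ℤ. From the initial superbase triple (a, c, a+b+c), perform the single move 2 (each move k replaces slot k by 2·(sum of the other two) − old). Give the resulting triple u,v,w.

start (2,-4,-2) = (f(1,0),f(0,1),f(1,1))
replace slot 2: 2·(2+(-2)) − (-4) = 4 → (2,4,-2)

2,4,-2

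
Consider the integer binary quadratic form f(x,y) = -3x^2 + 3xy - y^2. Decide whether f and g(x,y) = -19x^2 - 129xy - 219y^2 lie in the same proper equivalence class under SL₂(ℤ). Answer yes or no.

D₁ = -3, D₂ = -3
f is negative-definite; reduce −f:
−f: translate: b→3 (≡-3 mod 6), so (3,-3,1)→(3,3,1)
−f: flip: (3,3,1)→(1,-3,3)
−f: translate: b→1 (≡-3 mod 2), so (1,-3,3)→(1,1,1)
−f: reduced (well bottom): (1,1,1) with a≤c, −a<b≤a
flip sign back: reduced form of f is (-1,-1,-1)
g is negative-definite; reduce −g:
−g: translate: b→15 (≡129 mod 38), so (19,129,219)→(19,15,3)
−g: flip: (19,15,3)→(3,-15,19)
−g: translate: b→3 (≡-15 mod 6), so (3,-15,19)→(3,3,1)
−g: flip: (3,3,1)→(1,-3,3)
−g: translate: b→1 (≡-3 mod 2), so (1,-3,3)→(1,1,1)
−g: reduced (well bottom): (1,1,1) with a≤c, −a<b≤a
flip sign back: reduced form of g is (-1,-1,-1)
reduced forms (-1, -1, -1) vs (-1, -1, -1) ⇒ equivalent

yes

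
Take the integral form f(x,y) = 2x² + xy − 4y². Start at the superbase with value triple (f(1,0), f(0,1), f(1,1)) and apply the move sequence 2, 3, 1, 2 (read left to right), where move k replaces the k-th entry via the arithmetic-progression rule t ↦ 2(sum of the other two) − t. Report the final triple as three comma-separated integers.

start (2,-4,-1) = (f(1,0),f(0,1),f(1,1))
replace slot 2: 2·(2+(-1)) − (-4) = 6 → (2,6,-1)
replace slot 3: 2·(2+6) − (-1) = 17 → (2,6,17)
replace slot 1: 2·(6+17) − 2 = 44 → (44,6,17)
replace slot 2: 2·(44+17) − 6 = 116 → (44,116,17)

44,116,17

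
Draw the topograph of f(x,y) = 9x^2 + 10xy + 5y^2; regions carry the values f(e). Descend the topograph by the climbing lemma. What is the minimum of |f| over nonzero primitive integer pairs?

translate: b→-8 (≡10 mod 18), so (9,10,5)→(9,-8,4)
flip: (9,-8,4)→(4,8,9)
translate: b→0 (≡8 mod 8), so (4,8,9)→(4,0,5)
reduced (well bottom): (4,0,5) with a≤c, −a<b≤a
well minimum = a = 4

4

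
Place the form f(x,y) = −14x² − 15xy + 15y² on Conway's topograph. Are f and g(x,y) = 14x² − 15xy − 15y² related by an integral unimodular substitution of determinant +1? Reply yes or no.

D₁ = 1065, D₂ = 1065
river cycle of f (length 20): (15, 15, -14), (-14, 13, 16), (16, 19, -11), (-11, 25, 10), (10, 15, -21), (-21, 27, 4), (4, 29, -14), (-14, 27, 6), (6, 21, -26), (-26, 31, 1), … (10 more)
river cycle of g (length 20): (-15, 15, 14), (14, 13, -16), (-16, 19, 11), (11, 25, -10), (-10, 15, 21), (21, 27, -4), (-4, 29, 14), (14, 27, -6), (-6, 21, 26), (26, 31, -1), … (10 more)
cycles differ ⇒ inequivalent

no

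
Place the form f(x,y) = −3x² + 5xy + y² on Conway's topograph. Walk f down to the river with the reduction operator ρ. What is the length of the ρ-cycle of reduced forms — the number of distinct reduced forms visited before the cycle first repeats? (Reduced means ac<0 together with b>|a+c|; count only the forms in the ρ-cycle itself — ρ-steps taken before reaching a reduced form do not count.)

D = 37, ⌊√D⌋ = 6
river: ρ → (1,5,-3)
river: ρ → (-3,1,3)
river: ρ → (3,5,-1)
river: ρ → (-1,5,3)
river: ρ → (3,1,-3)
river: ρ → (-3,5,1)
ρ-cycle length = 6 (tail of 0 descent steps not counted)

6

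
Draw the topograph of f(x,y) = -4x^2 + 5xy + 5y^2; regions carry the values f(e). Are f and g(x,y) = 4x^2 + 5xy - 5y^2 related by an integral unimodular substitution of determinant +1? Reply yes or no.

D₁ = 105, D₂ = 105
river cycle of f (length 6): (5, 5, -4), (-4, 3, 6), (6, 9, -1), (-1, 9, 6), (6, 3, -4), (-4, 5, 5)
river cycle of g (length 6): (-5, 5, 4), (4, 3, -6), (-6, 9, 1), (1, 9, -6), (-6, 3, 4), (4, 5, -5)
cycles differ ⇒ inequivalent

no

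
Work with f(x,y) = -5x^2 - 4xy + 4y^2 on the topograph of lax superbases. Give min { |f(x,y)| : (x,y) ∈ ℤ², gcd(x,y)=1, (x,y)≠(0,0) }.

descent: ρ → (4,4,-5)  [lands on river]
river: ρ → (-5,6,3)
river: ρ → (3,6,-5)
river: ρ → (-5,4,4)
closes: descent 1, river 4
min |a| on river = 3

3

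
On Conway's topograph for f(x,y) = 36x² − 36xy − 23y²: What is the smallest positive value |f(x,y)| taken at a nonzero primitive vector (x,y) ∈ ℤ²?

descent: ρ → (-23,36,36)  [lands on river]
river: ρ → (36,36,-23)
river: ρ → (-23,56,16)
river: ρ → (16,40,-47)
river: ρ → (-47,54,9)
river: ρ → (9,54,-47)
river: ρ → (-47,40,16)
river: ρ → (16,56,-23)
closes: descent 1, river 8
min |a| on river = 9

9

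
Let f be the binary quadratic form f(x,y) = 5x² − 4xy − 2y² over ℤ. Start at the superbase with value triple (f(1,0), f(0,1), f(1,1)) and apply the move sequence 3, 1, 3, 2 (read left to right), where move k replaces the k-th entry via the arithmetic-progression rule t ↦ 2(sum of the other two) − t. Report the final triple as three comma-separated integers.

start (5,-2,-1) = (f(1,0),f(0,1),f(1,1))
replace slot 3: 2·(5+(-2)) − (-1) = 7 → (5,-2,7)
replace slot 1: 2·((-2)+7) − 5 = 5 → (5,-2,7)
replace slot 3: 2·(5+(-2)) − 7 = -1 → (5,-2,-1)
replace slot 2: 2·(5+(-1)) − (-2) = 10 → (5,10,-1)

5,10,-1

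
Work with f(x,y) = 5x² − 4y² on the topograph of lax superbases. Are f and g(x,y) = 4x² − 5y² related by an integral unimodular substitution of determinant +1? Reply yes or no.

D₁ = 80, D₂ = 80
river cycle of f (length 2): (-4, 8, 1), (1, 8, -4)
river cycle of g (length 2): (4, 8, -1), (-1, 8, 4)
cycles differ ⇒ inequivalent

no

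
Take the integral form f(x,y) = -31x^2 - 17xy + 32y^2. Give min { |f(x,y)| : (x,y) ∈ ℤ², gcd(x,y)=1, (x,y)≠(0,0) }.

descent: ρ → (32,17,-31)  [lands on river]
river: ρ → (-31,45,18)
river: ρ → (18,63,-4)
river: ρ → (-4,65,2)
river: ρ → (2,63,-36)
river: ρ → (-36,9,29)
river: ρ → (29,49,-16)
river: ρ → (-16,47,32)
closes: descent 1, river 8
min |a| on river = 2

2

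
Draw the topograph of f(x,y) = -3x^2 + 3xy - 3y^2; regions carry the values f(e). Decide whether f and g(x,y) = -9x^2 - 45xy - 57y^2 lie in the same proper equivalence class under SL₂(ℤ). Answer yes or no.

D₁ = -27, D₂ = -27
f is negative-definite; reduce −f:
−f: translate: b→3 (≡-3 mod 6), so (3,-3,3)→(3,3,3)
−f: reduced (well bottom): (3,3,3) with a≤c, −a<b≤a
flip sign back: reduced form of f is (-3,-3,-3)
g is negative-definite; reduce −g:
−g: translate: b→9 (≡45 mod 18), so (9,45,57)→(9,9,3)
−g: flip: (9,9,3)→(3,-9,9)
−g: translate: b→3 (≡-9 mod 6), so (3,-9,9)→(3,3,3)
−g: reduced (well bottom): (3,3,3) with a≤c, −a<b≤a
flip sign back: reduced form of g is (-3,-3,-3)
reduced forms (-3, -3, -3) vs (-3, -3, -3) ⇒ equivalent

yes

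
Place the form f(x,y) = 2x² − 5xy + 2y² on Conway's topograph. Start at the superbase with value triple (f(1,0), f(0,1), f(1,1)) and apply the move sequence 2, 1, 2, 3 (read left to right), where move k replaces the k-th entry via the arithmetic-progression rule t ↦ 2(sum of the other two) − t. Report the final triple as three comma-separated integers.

start (2,2,-1) = (f(1,0),f(0,1),f(1,1))
replace slot 2: 2·(2+(-1)) − 2 = 0 → (2,0,-1)
replace slot 1: 2·(0+(-1)) − 2 = -4 → (-4,0,-1)
replace slot 2: 2·((-4)+(-1)) − 0 = -10 → (-4,-10,-1)
replace slot 3: 2·((-4)+(-10)) − (-1) = -27 → (-4,-10,-27)

-4,-10,-27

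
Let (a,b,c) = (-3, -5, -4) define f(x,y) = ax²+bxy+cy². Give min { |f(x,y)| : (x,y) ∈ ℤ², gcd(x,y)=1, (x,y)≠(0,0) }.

translate: b→-1 (≡5 mod 6), so (3,5,4)→(3,-1,2)
flip: (3,-1,2)→(2,1,3)
reduced (well bottom): (2,1,3) with a≤c, −a<b≤a
well minimum |f| = |-2| = 2 (negative-definite)

2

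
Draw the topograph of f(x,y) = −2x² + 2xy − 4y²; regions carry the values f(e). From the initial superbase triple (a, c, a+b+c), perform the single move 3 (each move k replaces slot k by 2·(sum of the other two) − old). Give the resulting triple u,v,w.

start (-2,-4,-4) = (f(1,0),f(0,1),f(1,1))
replace slot 3: 2·((-2)+(-4)) − (-4) = -8 → (-2,-4,-8)

-2,-4,-8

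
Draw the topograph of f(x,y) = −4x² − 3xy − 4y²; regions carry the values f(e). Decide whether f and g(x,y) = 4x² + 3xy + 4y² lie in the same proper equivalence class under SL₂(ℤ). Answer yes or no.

D₁ = -55, D₂ = -55
f is negative-definite; reduce −f:
−f: reduced (well bottom): (4,3,4) with a≤c, −a<b≤a
flip sign back: reduced form of f is (-4,-3,-4)
g: reduced (well bottom): (4,3,4) with a≤c, −a<b≤a
reduced forms (-4, -3, -4) vs (4, 3, 4) ⇒ inequivalent

no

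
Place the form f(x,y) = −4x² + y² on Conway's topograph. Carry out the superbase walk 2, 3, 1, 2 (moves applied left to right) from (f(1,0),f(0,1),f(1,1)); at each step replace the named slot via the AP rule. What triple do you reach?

start (-4,1,-3) = (f(1,0),f(0,1),f(1,1))
replace slot 2: 2·((-4)+(-3)) − 1 = -15 → (-4,-15,-3)
replace slot 3: 2·((-4)+(-15)) − (-3) = -35 → (-4,-15,-35)
replace slot 1: 2·((-15)+(-35)) − (-4) = -96 → (-96,-15,-35)
replace slot 2: 2·((-96)+(-35)) − (-15) = -247 → (-96,-247,-35)

-96,-247,-35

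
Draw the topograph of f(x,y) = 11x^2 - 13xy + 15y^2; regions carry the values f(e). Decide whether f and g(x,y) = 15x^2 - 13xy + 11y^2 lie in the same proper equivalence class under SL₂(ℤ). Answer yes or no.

D₁ = -491, D₂ = -491
f: translate: b→9 (≡-13 mod 22), so (11,-13,15)→(11,9,13)
f: reduced (well bottom): (11,9,13) with a≤c, −a<b≤a
g: flip: (15,-13,11)→(11,13,15)
g: translate: b→-9 (≡13 mod 22), so (11,13,15)→(11,-9,13)
g: reduced (well bottom): (11,-9,13) with a≤c, −a<b≤a
reduced forms (11, 9, 13) vs (11, -9, 13) ⇒ inequivalent

no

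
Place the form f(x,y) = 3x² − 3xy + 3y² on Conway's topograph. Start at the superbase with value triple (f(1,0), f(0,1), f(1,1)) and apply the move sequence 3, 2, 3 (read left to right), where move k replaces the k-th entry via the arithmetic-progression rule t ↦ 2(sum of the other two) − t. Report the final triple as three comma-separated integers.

start (3,3,3) = (f(1,0),f(0,1),f(1,1))
replace slot 3: 2·(3+3) − 3 = 9 → (3,3,9)
replace slot 2: 2·(3+9) − 3 = 21 → (3,21,9)
replace slot 3: 2·(3+21) − 9 = 39 → (3,21,39)

3,21,39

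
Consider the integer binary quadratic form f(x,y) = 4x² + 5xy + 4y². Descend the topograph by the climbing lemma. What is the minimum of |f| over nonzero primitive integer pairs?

translate: b→-3 (≡5 mod 8), so (4,5,4)→(4,-3,3)
flip: (4,-3,3)→(3,3,4)
reduced (well bottom): (3,3,4) with a≤c, −a<b≤a
well minimum = a = 3

3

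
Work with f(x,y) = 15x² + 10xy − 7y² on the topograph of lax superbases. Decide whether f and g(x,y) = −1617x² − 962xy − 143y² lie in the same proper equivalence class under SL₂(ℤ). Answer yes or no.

D₁ = 520, D₂ = 520
river cycle of f (length 10): (-7, 18, 7), (7, 10, -15), (-15, 20, 2), (2, 20, -15), (-15, 10, 7), (7, 18, -7), (-7, 10, 15), (15, 20, -2), (-2, 20, 15), (15, 10, -7)
river cycle of g (length 10): (7, 10, -15), (-15, 20, 2), (2, 20, -15), (-15, 10, 7), (7, 18, -7), (-7, 10, 15), (15, 20, -2), (-2, 20, 15), (15, 10, -7), (-7, 18, 7)
cycles coincide ⇒ equivalent

yes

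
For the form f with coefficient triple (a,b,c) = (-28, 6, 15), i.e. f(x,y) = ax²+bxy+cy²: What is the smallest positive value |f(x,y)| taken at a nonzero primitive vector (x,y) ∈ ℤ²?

descent: ρ → (15,24,-19)  [lands on river]
river: ρ → (-19,14,20)
river: ρ → (20,26,-13)
river: ρ → (-13,26,20)
river: ρ → (20,14,-19)
river: ρ → (-19,24,15)
river: ρ → (15,36,-7)
river: ρ → (-7,34,20)
river: ρ → (20,6,-21)
river: ρ → (-21,36,5)
river: ρ → (5,34,-28)
river: ρ → (-28,22,11)
river: ρ → (11,22,-28)
river: ρ → (-28,34,5)
river: ρ → (5,36,-21)
river: ρ → (-21,6,20)
river: ρ → (20,34,-7)
river: ρ → (-7,36,15)
closes: descent 1, river 18
min |a| on river = 5

5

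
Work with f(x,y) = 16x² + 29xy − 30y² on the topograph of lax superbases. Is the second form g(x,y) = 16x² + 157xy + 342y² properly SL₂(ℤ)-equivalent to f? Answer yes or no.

D₁ = 2761, D₂ = 2761
river cycle of f (length 74): (-30, 31, 15), (15, 29, -32), (-32, 35, 12), (12, 37, -29), (-29, 21, 20), (20, 19, -30), (-30, 41, 9), (9, 49, -10), (-10, 51, 4), (4, 45, -46), … (64 more)
river cycle of g (length 74): (16, 29, -30), (-30, 31, 15), (15, 29, -32), (-32, 35, 12), (12, 37, -29), (-29, 21, 20), (20, 19, -30), (-30, 41, 9), (9, 49, -10), (-10, 51, 4), … (64 more)
cycles coincide ⇒ equivalent

yes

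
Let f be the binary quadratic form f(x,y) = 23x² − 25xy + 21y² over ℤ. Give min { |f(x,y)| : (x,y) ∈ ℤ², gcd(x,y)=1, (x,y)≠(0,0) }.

translate: b→21 (≡-25 mod 46), so (23,-25,21)→(23,21,19)
flip: (23,21,19)→(19,-21,23)
translate: b→17 (≡-21 mod 38), so (19,-21,23)→(19,17,21)
reduced (well bottom): (19,17,21) with a≤c, −a<b≤a
well minimum = a = 19

19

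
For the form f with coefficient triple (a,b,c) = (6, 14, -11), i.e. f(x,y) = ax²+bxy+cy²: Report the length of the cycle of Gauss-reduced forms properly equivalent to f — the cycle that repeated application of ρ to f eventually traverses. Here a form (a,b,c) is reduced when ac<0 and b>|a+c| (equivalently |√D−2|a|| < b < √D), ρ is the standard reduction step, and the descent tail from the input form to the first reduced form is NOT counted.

D = 460, ⌊√D⌋ = 21
river: ρ → (-11,8,9)
river: ρ → (9,10,-10)
river: ρ → (-10,10,9)
river: ρ → (9,8,-11)
river: ρ → (-11,14,6)
river: ρ → (6,10,-15)
river: ρ → (-15,20,1)
river: ρ → (1,20,-15)
river: ρ → (-15,10,6)
river: ρ → (6,14,-11)
ρ-cycle length = 10 (tail of 0 descent steps not counted)

10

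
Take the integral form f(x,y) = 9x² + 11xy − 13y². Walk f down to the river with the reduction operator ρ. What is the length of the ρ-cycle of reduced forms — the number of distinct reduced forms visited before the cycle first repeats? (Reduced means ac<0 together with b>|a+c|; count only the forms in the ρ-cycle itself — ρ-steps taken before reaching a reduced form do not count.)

D = 589, ⌊√D⌋ = 24
river: ρ → (-13,15,7)
river: ρ → (7,13,-15)
river: ρ → (-15,17,5)
river: ρ → (5,23,-3)
river: ρ → (-3,19,19)
river: ρ → (19,19,-3)
river: ρ → (-3,23,5)
river: ρ → (5,17,-15)
river: ρ → (-15,13,7)
river: ρ → (7,15,-13)
river: ρ → (-13,11,9)
river: ρ → (9,7,-15)
river: ρ → (-15,23,1)
river: ρ → (1,23,-15)
river: ρ → (-15,7,9)
river: ρ → (9,11,-13)
ρ-cycle length = 16 (tail of 0 descent steps not counted)

16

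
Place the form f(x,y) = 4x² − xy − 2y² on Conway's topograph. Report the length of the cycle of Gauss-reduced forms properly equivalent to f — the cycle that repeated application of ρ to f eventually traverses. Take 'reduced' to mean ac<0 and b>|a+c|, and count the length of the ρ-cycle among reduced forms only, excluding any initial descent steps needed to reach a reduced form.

D = 33, ⌊√D⌋ = 5
descent: ρ → (-2,5,1)  [lands on river]
river: ρ → (1,5,-2)
river: ρ → (-2,3,3)
river: ρ → (3,3,-2)
ρ-cycle length = 4 (tail of 1 descent step not counted)

4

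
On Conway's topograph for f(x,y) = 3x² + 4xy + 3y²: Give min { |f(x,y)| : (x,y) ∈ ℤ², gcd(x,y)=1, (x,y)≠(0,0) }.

translate: b→-2 (≡4 mod 6), so (3,4,3)→(3,-2,2)
flip: (3,-2,2)→(2,2,3)
reduced (well bottom): (2,2,3) with a≤c, −a<b≤a
well minimum = a = 2

2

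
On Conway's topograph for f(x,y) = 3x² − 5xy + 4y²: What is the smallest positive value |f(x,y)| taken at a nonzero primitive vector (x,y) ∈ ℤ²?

translate: b→1 (≡-5 mod 6), so (3,-5,4)→(3,1,2)
flip: (3,1,2)→(2,-1,3)
reduced (well bottom): (2,-1,3) with a≤c, −a<b≤a
well minimum = a = 2

2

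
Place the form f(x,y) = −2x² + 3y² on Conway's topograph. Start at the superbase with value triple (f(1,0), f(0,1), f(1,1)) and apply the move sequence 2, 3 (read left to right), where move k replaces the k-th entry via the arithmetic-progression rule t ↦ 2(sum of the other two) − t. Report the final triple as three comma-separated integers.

start (-2,3,1) = (f(1,0),f(0,1),f(1,1))
replace slot 2: 2·((-2)+1) − 3 = -5 → (-2,-5,1)
replace slot 3: 2·((-2)+(-5)) − 1 = -15 → (-2,-5,-15)

-2,-5,-15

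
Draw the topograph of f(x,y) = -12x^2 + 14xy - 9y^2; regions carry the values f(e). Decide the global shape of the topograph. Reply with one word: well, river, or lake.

D = b²−4ac = 14² − 4·(-12)·(-9) = -236
D < 0 ⇒ definite ⇒ every region one sign ⇒ single well

well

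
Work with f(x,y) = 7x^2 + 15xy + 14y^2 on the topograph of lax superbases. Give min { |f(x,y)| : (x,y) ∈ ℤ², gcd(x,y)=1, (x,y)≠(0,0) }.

translate: b→1 (≡15 mod 14), so (7,15,14)→(7,1,6)
flip: (7,1,6)→(6,-1,7)
reduced (well bottom): (6,-1,7) with a≤c, −a<b≤a
well minimum = a = 6

6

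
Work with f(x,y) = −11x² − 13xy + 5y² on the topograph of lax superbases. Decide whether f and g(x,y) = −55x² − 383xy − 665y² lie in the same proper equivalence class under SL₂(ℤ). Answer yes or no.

D₁ = 389, D₂ = 389
river cycle of f (length 14): (5, 13, -11), (-11, 9, 7), (7, 19, -1), (-1, 19, 7), (7, 9, -11), (-11, 13, 5), (5, 17, -5), (-5, 13, 11), (11, 9, -7), (-7, 19, 1), … (4 more)
river cycle of g (length 14): (-11, 9, 7), (7, 19, -1), (-1, 19, 7), (7, 9, -11), (-11, 13, 5), (5, 17, -5), (-5, 13, 11), (11, 9, -7), (-7, 19, 1), (1, 19, -7), … (4 more)
cycles coincide ⇒ equivalent

yes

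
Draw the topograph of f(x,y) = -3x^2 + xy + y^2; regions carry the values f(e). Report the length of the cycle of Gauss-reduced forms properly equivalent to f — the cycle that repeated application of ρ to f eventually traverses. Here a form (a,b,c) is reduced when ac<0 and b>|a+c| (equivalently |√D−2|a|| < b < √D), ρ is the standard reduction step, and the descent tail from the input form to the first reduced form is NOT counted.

D = 13, ⌊√D⌋ = 3
descent: ρ → (1,3,-1)  [lands on river]
river: ρ → (-1,3,1)
ρ-cycle length = 2 (tail of 1 descent step not counted)

2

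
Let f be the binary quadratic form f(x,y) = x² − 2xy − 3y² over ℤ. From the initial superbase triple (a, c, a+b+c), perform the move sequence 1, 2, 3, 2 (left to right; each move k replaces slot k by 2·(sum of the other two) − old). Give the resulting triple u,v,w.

start (1,-3,-4) = (f(1,0),f(0,1),f(1,1))
replace slot 1: 2·((-3)+(-4)) − 1 = -15 → (-15,-3,-4)
replace slot 2: 2·((-15)+(-4)) − (-3) = -35 → (-15,-35,-4)
replace slot 3: 2·((-15)+(-35)) − (-4) = -96 → (-15,-35,-96)
replace slot 2: 2·((-15)+(-96)) − (-35) = -187 → (-15,-187,-96)

-15,-187,-96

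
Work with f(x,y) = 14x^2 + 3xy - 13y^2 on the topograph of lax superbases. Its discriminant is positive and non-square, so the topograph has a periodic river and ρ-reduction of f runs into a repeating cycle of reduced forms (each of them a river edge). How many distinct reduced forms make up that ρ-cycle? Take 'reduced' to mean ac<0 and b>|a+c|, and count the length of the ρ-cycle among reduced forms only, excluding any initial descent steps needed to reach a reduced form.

D = 737, ⌊√D⌋ = 27
river: ρ → (-13,23,4)
river: ρ → (4,25,-7)
river: ρ → (-7,17,16)
river: ρ → (16,15,-8)
river: ρ → (-8,17,14)
river: ρ → (14,11,-11)
river: ρ → (-11,11,14)
river: ρ → (14,17,-8)
river: ρ → (-8,15,16)
river: ρ → (16,17,-7)
river: ρ → (-7,25,4)
river: ρ → (4,23,-13)
river: ρ → (-13,3,14)
river: ρ → (14,25,-2)
river: ρ → (-2,27,1)
river: ρ → (1,27,-2)
river: ρ → (-2,25,14)
river: ρ → (14,3,-13)
ρ-cycle length = 18 (tail of 0 descent steps not counted)

18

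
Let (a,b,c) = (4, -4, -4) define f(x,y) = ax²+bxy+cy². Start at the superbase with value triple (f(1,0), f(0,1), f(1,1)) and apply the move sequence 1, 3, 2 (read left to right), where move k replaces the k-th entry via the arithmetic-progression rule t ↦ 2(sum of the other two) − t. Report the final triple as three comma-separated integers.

start (4,-4,-4) = (f(1,0),f(0,1),f(1,1))
replace slot 1: 2·((-4)+(-4)) − 4 = -20 → (-20,-4,-4)
replace slot 3: 2·((-20)+(-4)) − (-4) = -44 → (-20,-4,-44)
replace slot 2: 2·((-20)+(-44)) − (-4) = -124 → (-20,-124,-44)

-20,-124,-44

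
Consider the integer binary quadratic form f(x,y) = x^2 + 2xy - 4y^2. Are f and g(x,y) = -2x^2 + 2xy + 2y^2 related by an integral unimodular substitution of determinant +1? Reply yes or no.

D₁ = 20, D₂ = 20
river cycle of f (length 2): (1, 4, -1), (-1, 4, 1)
river cycle of g (length 2): (2, 2, -2), (-2, 2, 2)
cycles differ ⇒ inequivalent

no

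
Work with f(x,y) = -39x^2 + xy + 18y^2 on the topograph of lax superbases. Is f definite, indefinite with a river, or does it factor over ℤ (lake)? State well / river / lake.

D = b²−4ac = 1² − 4·(-39)·18 = 2809
D = 53² is a perfect square ⇒ form factors over ℤ ⇒ lakes

lake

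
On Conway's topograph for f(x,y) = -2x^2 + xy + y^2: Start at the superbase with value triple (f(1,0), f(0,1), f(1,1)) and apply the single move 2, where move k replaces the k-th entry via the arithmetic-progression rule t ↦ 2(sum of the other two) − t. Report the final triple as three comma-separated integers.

start (-2,1,0) = (f(1,0),f(0,1),f(1,1))
replace slot 2: 2·((-2)+0) − 1 = -5 → (-2,-5,0)

-2,-5,0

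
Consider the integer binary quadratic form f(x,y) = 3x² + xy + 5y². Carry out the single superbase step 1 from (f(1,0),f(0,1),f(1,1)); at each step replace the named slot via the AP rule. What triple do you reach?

start (3,5,9) = (f(1,0),f(0,1),f(1,1))
replace slot 1: 2·(5+9) − 3 = 25 → (25,5,9)

25,5,9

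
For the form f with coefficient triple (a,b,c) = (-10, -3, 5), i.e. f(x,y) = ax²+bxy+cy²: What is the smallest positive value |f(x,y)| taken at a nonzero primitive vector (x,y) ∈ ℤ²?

descent: ρ → (5,13,-2)  [lands on river]
river: ρ → (-2,11,11)
river: ρ → (11,11,-2)
river: ρ → (-2,13,5)
river: ρ → (5,7,-8)
river: ρ → (-8,9,4)
river: ρ → (4,7,-10)
river: ρ → (-10,13,1)
river: ρ → (1,13,-10)
river: ρ → (-10,7,4)
river: ρ → (4,9,-8)
river: ρ → (-8,7,5)
closes: descent 1, river 12
min |a| on river = 1

1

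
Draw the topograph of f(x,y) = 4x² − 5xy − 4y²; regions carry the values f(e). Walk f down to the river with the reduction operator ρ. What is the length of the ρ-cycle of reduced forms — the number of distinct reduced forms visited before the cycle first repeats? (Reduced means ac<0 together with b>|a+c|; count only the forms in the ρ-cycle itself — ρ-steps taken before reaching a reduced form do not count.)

D = 89, ⌊√D⌋ = 9
descent: ρ → (-4,5,4)  [lands on river]
river: ρ → (4,3,-5)
river: ρ → (-5,7,2)
river: ρ → (2,9,-1)
river: ρ → (-1,9,2)
river: ρ → (2,7,-5)
river: ρ → (-5,3,4)
river: ρ → (4,5,-4)
river: ρ → (-4,3,5)
river: ρ → (5,7,-2)
river: ρ → (-2,9,1)
river: ρ → (1,9,-2)
river: ρ → (-2,7,5)
river: ρ → (5,3,-4)
ρ-cycle length = 14 (tail of 1 descent step not counted)

14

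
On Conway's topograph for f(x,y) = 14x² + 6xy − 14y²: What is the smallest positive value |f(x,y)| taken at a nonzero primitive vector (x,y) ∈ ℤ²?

river: ρ → (-14,22,6)
river: ρ → (6,26,-6)
river: ρ → (-6,22,14)
river: ρ → (14,6,-14)
closes: descent 0, river 4
min |a| on river = 6

6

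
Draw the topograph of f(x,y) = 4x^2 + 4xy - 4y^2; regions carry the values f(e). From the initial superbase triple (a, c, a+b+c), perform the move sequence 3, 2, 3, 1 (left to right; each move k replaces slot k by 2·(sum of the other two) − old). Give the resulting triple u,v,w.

start (4,-4,4) = (f(1,0),f(0,1),f(1,1))
replace slot 3: 2·(4+(-4)) − 4 = -4 → (4,-4,-4)
replace slot 2: 2·(4+(-4)) − (-4) = 4 → (4,4,-4)
replace slot 3: 2·(4+4) − (-4) = 20 → (4,4,20)
replace slot 1: 2·(4+20) − 4 = 44 → (44,4,20)

44,4,20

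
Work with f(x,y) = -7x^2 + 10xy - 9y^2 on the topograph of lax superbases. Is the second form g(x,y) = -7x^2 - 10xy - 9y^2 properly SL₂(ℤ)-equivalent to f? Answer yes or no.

D₁ = -152, D₂ = -152
f is negative-definite; reduce −f:
−f: translate: b→4 (≡-10 mod 14), so (7,-10,9)→(7,4,6)
−f: flip: (7,4,6)→(6,-4,7)
−f: reduced (well bottom): (6,-4,7) with a≤c, −a<b≤a
flip sign back: reduced form of f is (-6,4,-7)
g is negative-definite; reduce −g:
−g: translate: b→-4 (≡10 mod 14), so (7,10,9)→(7,-4,6)
−g: flip: (7,-4,6)→(6,4,7)
−g: reduced (well bottom): (6,4,7) with a≤c, −a<b≤a
flip sign back: reduced form of g is (-6,-4,-7)
reduced forms (-6, 4, -7) vs (-6, -4, -7) ⇒ inequivalent

no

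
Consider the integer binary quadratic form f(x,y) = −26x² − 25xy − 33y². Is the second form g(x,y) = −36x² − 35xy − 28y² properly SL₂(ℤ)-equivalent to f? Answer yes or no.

D₁ = -2807, D₂ = -2807
f is negative-definite; reduce −f:
−f: reduced (well bottom): (26,25,33) with a≤c, −a<b≤a
flip sign back: reduced form of f is (-26,-25,-33)
g is negative-definite; reduce −g:
−g: flip: (36,35,28)→(28,-35,36)
−g: translate: b→21 (≡-35 mod 56), so (28,-35,36)→(28,21,29)
−g: reduced (well bottom): (28,21,29) with a≤c, −a<b≤a
flip sign back: reduced form of g is (-28,-21,-29)
reduced forms (-26, -25, -33) vs (-28, -21, -29) ⇒ inequivalent

no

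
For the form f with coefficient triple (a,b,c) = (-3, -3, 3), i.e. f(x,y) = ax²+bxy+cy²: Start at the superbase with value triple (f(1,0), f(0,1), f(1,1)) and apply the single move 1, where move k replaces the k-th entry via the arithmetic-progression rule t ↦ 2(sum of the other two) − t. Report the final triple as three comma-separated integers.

start (-3,3,-3) = (f(1,0),f(0,1),f(1,1))
replace slot 1: 2·(3+(-3)) − (-3) = 3 → (3,3,-3)

3,3,-3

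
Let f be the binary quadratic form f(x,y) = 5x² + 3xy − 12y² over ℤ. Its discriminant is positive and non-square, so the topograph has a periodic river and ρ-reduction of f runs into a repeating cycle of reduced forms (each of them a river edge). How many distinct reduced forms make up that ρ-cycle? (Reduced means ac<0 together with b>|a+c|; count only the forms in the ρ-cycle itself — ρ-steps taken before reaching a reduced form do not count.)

D = 249, ⌊√D⌋ = 15
descent: ρ → (-12,-3,5)
descent: ρ → (5,13,-4)  [lands on river]
river: ρ → (-4,11,8)
river: ρ → (8,5,-7)
river: ρ → (-7,9,6)
river: ρ → (6,15,-1)
river: ρ → (-1,15,6)
river: ρ → (6,9,-7)
river: ρ → (-7,5,8)
river: ρ → (8,11,-4)
river: ρ → (-4,13,5)
river: ρ → (5,7,-10)
river: ρ → (-10,13,2)
river: ρ → (2,15,-3)
river: ρ → (-3,15,2)
river: ρ → (2,13,-10)
river: ρ → (-10,7,5)
ρ-cycle length = 16 (tail of 2 descent steps not counted)

16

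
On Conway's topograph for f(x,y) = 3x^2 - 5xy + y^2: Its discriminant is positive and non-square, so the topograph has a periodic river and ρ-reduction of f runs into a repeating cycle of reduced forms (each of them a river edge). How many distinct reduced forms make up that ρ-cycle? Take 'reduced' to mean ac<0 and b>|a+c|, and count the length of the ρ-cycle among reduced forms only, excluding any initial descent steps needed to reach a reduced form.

D = 13, ⌊√D⌋ = 3
descent: ρ → (1,3,-1)  [lands on river]
river: ρ → (-1,3,1)
ρ-cycle length = 2 (tail of 1 descent step not counted)

2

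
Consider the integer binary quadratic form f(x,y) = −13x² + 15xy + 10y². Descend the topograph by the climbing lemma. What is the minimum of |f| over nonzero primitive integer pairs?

river: ρ → (10,25,-3)
river: ρ → (-3,23,18)
river: ρ → (18,13,-8)
river: ρ → (-8,19,12)
river: ρ → (12,5,-15)
river: ρ → (-15,25,2)
river: ρ → (2,27,-2)
river: ρ → (-2,25,15)
river: ρ → (15,5,-12)
river: ρ → (-12,19,8)
river: ρ → (8,13,-18)
river: ρ → (-18,23,3)
river: ρ → (3,25,-10)
river: ρ → (-10,15,13)
river: ρ → (13,11,-12)
river: ρ → (-12,13,12)
river: ρ → (12,11,-13)
river: ρ → (-13,15,10)
closes: descent 0, river 18
min |a| on river = 2

2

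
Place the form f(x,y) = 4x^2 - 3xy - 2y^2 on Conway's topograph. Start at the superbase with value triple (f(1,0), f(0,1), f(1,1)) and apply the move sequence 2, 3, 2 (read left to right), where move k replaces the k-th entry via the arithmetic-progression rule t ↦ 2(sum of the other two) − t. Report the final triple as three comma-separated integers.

start (4,-2,-1) = (f(1,0),f(0,1),f(1,1))
replace slot 2: 2·(4+(-1)) − (-2) = 8 → (4,8,-1)
replace slot 3: 2·(4+8) − (-1) = 25 → (4,8,25)
replace slot 2: 2·(4+25) − 8 = 50 → (4,50,25)

4,50,25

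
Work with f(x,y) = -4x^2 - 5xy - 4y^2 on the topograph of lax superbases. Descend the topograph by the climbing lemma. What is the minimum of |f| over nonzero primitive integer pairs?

translate: b→-3 (≡5 mod 8), so (4,5,4)→(4,-3,3)
flip: (4,-3,3)→(3,3,4)
reduced (well bottom): (3,3,4) with a≤c, −a<b≤a
well minimum |f| = |-3| = 3 (negative-definite)

3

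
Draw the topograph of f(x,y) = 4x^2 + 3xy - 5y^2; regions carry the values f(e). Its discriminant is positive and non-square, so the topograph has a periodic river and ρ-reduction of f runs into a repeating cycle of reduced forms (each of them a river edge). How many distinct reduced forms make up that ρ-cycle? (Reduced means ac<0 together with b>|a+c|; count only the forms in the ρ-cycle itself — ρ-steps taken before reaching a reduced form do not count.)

D = 89, ⌊√D⌋ = 9
river: ρ → (-5,7,2)
river: ρ → (2,9,-1)
river: ρ → (-1,9,2)
river: ρ → (2,7,-5)
river: ρ → (-5,3,4)
river: ρ → (4,5,-4)
river: ρ → (-4,3,5)
river: ρ → (5,7,-2)
river: ρ → (-2,9,1)
river: ρ → (1,9,-2)
river: ρ → (-2,7,5)
river: ρ → (5,3,-4)
river: ρ → (-4,5,4)
river: ρ → (4,3,-5)
ρ-cycle length = 14 (tail of 0 descent steps not counted)

14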